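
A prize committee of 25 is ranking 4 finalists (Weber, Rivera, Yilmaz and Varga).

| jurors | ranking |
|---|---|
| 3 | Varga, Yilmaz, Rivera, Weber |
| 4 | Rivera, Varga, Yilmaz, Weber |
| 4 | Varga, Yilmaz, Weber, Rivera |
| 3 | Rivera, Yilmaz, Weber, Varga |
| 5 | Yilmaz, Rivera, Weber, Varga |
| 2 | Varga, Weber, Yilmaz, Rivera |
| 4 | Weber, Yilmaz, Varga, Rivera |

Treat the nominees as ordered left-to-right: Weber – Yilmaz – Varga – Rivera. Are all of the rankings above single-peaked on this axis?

no

Axis positions: Weber=1, Yilmaz=2, Varga=3, Rivera=4.
Type 1 (peak Varga at position 3): ranking walks positions 3-2-4-1, expanding outward from the peak — single-peaked.
Type 2 (peak Rivera at position 4): ranking walks positions 4-3-2-1, expanding outward from the peak — single-peaked.
Type 3 (peak Varga at position 3): ranking walks positions 3-2-1-4, expanding outward from the peak — single-peaked.
Type 4: ranking walks positions 4-2-1-3; Yilmaz is ranked above Varga even though Varga lies between Yilmaz and the peak Rivera on the axis — preferences dip and rise again. Not single-peaked.
Type 5: ranking walks positions 2-4-1-3; Rivera is ranked above Varga even though Varga lies between Rivera and the peak Yilmaz on the axis — preferences dip and rise again. Not single-peaked.
Type 6: ranking walks positions 3-1-2-4; Weber is ranked above Yilmaz even though Yilmaz lies between Weber and the peak Varga on the axis — preferences dip and rise again. Not single-peaked.
Type 7 (peak Weber at position 1): ranking walks positions 1-2-3-4, expanding outward from the peak — single-peaked.
Type 4 violates single-peakedness, so the profile is not single-peaked on this axis.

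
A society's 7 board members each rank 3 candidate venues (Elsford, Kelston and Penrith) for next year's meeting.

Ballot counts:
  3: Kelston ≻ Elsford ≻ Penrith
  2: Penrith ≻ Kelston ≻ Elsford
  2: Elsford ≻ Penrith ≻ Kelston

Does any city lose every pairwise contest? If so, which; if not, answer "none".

Head-to-head results (7 organisers):
Elsford vs Kelston: 2 to 5, Kelston.
Elsford–Penrith: Elsford 5–2.
Kelston vs Penrith: Penrith wins 4–3.
Each city has at least one pairwise win (Elsford beats Penrith; Kelston beats Elsford; Penrith beats Kelston) — no Condorcet loser.

none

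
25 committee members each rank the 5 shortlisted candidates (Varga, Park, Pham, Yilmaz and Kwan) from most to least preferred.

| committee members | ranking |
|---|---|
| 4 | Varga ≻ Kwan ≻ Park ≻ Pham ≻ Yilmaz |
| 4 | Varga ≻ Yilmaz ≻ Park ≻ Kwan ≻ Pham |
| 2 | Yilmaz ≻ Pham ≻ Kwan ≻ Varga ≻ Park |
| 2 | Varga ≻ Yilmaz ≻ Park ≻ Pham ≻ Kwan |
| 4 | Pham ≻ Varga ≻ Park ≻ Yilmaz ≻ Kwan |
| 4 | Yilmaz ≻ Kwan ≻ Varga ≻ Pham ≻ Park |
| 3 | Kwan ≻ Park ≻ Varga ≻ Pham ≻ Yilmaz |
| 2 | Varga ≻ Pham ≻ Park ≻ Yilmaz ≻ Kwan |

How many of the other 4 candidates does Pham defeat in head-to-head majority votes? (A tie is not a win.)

1

Pham against each rival (25 committee members):
Pham vs Varga: Varga wins 19–6.
Pham vs Park: Park, 13–12.
Pham vs Yilmaz: Pham, 13–12.
Pham vs Kwan: Pham is ranked higher on 2+2+4+2 = 10 ballots, Kwan on 15. Kwan wins 15–10.
Pham beats Yilmaz; loses to Varga, Park, Kwan — 1 pairwise win.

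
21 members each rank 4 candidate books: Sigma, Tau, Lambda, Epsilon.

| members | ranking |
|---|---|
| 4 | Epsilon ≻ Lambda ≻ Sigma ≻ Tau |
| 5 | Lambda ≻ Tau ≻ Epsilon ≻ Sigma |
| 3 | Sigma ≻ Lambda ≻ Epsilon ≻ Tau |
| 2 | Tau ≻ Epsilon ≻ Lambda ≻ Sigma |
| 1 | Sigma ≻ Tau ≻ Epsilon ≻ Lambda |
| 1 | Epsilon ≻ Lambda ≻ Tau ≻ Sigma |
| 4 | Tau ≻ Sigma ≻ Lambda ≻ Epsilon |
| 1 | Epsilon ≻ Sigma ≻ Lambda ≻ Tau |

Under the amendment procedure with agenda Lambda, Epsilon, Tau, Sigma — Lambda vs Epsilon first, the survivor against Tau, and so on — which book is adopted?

Lambda

Round 1: Lambda vs Epsilon — 12–9, Lambda advances.
Round 2: Lambda vs Tau — 14–7, Lambda advances.
Round 3: Lambda vs Sigma — 12–9, Lambda advances.
Lambda survives the agenda.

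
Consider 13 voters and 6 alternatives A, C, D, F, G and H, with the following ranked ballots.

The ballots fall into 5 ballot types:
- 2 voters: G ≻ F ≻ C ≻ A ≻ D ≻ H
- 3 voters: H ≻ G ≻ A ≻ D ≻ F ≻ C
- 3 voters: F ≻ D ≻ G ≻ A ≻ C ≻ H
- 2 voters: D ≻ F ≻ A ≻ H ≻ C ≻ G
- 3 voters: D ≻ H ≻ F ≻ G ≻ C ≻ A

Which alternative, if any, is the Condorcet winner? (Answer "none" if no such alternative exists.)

Pairwise majorities:
A vs C: A is ranked higher on 3+3+2 = 8 ballots, C on 5. A wins 8–5.
A vs D: 2+3 = 5 for A, 8 for D — D by 8–5.
A vs F: A is ranked higher on 3 ballots, F on 10. F wins 10–3.
A vs G: 2 to 11, G.
A vs H: 2+3+2 = 7 for A, 6 for H — A by 7–6.
C vs D: 2 to 11, D.
C vs F: 0 for C, 13 for F — F by 13–0.
C vs G: C preferred on 2 ballots; G wins 11–2.
C vs H: 5 to 8, H.
D vs F: D preferred on 3+2+3 = 8 ballots; D wins 8–5.
D vs G: D preferred on 3+2+3 = 8 ballots; D wins 8–5.
D vs H: D is ranked higher on 2+3+2+3 = 10 ballots, H on 3. D wins 10–3.
F vs G: 3+2+3 = 8 for F, 5 for G — F by 8–5.
F vs H: F is ranked higher on 2+3+2 = 7 ballots, H on 6. F wins 7–6.
G vs H: G preferred on 2+3 = 5 ballots; H wins 8–5.
D wins every pairwise contest, so D is the Condorcet winner.

D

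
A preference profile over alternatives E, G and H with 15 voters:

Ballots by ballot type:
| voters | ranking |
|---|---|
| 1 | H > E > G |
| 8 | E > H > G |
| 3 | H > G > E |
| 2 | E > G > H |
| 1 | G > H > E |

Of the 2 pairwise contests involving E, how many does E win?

E against each rival (15 voters):
E vs G: E wins 11–4.
E vs H: 8+2 = 10 for E, 5 for H — E by 10–5.
E beats G, H — 2 pairwise wins.

2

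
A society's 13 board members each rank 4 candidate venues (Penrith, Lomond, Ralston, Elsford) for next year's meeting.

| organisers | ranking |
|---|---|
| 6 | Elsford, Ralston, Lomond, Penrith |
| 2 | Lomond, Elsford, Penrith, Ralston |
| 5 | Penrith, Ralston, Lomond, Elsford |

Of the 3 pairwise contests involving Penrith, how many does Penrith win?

1

Penrith against each rival (13 organisers):
Penrith vs Lomond: Penrith is ranked higher on 5 ballots, Lomond on 8. Lomond wins 8–5.
Penrith–Ralston: Penrith 7–6.
Penrith vs Elsford: Penrith preferred on 5 ballots; Elsford wins 8–5.
Penrith beats Ralston; loses to Lomond, Elsford — 1 pairwise win.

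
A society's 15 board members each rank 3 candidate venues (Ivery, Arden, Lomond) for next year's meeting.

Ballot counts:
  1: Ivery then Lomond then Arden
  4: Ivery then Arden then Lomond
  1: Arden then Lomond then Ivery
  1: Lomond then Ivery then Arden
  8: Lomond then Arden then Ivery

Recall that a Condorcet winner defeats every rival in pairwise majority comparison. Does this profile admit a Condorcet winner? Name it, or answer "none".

Lomond

Check each pair by majority over 15 ballots:
Ivery vs Arden: 1+4+1 = 6 for Ivery, 9 for Arden — Arden by 9–6.
Ivery vs Lomond: Ivery is ranked higher on 1+4 = 5 ballots, Lomond on 10. Lomond wins 10–5.
Arden vs Lomond: Arden is ranked higher on 4+1 = 5 ballots, Lomond on 10. Lomond wins 10–5.
Lomond defeats every rival head-to-head and is the Condorcet winner.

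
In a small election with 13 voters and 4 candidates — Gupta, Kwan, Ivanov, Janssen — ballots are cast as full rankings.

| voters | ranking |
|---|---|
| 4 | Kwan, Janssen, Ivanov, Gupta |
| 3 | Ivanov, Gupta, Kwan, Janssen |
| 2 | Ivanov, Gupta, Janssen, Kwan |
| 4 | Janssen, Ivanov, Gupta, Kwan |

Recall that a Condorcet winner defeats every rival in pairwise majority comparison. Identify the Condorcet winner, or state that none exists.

Head-to-head results (13 voters):
Gupta vs Kwan: Gupta wins 9–4.
Gupta vs Ivanov: 0 to 13, Ivanov.
Gupta vs Janssen: Gupta is ranked higher on 3+2 = 5 ballots, Janssen on 8. Janssen wins 8–5.
Kwan vs Ivanov: Ivanov wins 9–4.
Kwan vs Janssen: 7 to 6, Kwan.
Ivanov vs Janssen: Ivanov preferred on 3+2 = 5 ballots; Janssen wins 8–5.
Every candidate loses at least once (Gupta loses to Ivanov; Kwan loses to Gupta; Ivanov loses to Janssen; Janssen loses to Kwan). The majority relation contains the cycle Gupta beats Kwan beats Janssen beats Gupta, so there is no Condorcet winner.

none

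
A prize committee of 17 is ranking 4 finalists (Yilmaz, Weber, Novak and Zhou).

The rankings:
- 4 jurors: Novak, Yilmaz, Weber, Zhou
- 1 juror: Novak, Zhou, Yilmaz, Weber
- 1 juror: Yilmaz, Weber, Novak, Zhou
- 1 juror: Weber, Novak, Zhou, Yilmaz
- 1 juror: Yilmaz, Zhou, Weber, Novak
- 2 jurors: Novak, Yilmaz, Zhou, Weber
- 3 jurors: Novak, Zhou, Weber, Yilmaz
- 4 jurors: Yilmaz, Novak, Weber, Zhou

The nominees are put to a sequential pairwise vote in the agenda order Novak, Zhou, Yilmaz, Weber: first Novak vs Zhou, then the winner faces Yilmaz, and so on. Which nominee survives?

Novak

Round 1: Novak vs Zhou — 16–1, Novak advances.
Round 2: Novak vs Yilmaz — 11–6, Novak advances.
Round 3: Novak vs Weber — 14–3, Novak advances.
The agenda winner is Novak.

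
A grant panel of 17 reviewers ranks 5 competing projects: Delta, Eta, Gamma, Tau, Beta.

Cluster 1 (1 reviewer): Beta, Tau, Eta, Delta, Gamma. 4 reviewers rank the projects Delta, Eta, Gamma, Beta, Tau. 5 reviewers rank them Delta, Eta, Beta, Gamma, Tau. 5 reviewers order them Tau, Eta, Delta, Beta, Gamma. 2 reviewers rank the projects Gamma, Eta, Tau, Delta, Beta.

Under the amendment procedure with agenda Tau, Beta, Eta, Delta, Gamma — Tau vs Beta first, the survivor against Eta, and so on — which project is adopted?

Delta

Round 1: Tau vs Beta — 7–10, Beta advances.
Round 2: Beta vs Eta — 1–16, Eta advances.
Round 3: Eta vs Delta — 8–9, Delta advances.
Round 4: Delta vs Gamma — 15–2, Delta advances.
Delta survives the agenda.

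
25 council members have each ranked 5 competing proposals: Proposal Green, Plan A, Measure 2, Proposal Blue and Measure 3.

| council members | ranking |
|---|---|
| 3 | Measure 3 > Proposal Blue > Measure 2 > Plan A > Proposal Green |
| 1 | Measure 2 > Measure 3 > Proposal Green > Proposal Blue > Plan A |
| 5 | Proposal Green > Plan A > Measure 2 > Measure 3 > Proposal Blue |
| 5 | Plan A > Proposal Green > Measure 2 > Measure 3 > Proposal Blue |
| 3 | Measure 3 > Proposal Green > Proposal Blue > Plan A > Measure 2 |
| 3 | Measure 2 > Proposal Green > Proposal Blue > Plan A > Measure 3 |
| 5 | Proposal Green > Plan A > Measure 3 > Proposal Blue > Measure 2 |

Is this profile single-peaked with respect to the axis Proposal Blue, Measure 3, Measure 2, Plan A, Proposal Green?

Axis positions: Proposal Blue=1, Measure 3=2, Measure 2=3, Plan A=4, Proposal Green=5.
Cluster 1 (peak Measure 3 at position 2): ranking walks positions 2-1-3-4-5, expanding outward from the peak — single-peaked.
Cluster 2: ranking walks positions 3-2-5-1-4; Proposal Green is ranked above Plan A even though Plan A lies between Proposal Green and the peak Measure 2 on the axis — preferences dip and rise again. Not single-peaked.
Cluster 3 (peak Proposal Green at position 5): ranking walks positions 5-4-3-2-1, expanding outward from the peak — single-peaked.
Cluster 4 (peak Plan A at position 4): ranking walks positions 4-5-3-2-1, expanding outward from the peak — single-peaked.
Cluster 5: ranking walks positions 2-5-1-4-3; Proposal Green is ranked above Measure 2 even though Measure 2 lies between Proposal Green and the peak Measure 3 on the axis — preferences dip and rise again. Not single-peaked.
Cluster 6: ranking walks positions 3-5-1-4-2; Proposal Green is ranked above Plan A even though Plan A lies between Proposal Green and the peak Measure 2 on the axis — preferences dip and rise again. Not single-peaked.
Cluster 7: ranking walks positions 5-4-2-1-3; Measure 3 is ranked above Measure 2 even though Measure 2 lies between Measure 3 and the peak Proposal Green on the axis — preferences dip and rise again. Not single-peaked.
Cluster 2 violates single-peakedness, so the profile is not single-peaked on this axis.

no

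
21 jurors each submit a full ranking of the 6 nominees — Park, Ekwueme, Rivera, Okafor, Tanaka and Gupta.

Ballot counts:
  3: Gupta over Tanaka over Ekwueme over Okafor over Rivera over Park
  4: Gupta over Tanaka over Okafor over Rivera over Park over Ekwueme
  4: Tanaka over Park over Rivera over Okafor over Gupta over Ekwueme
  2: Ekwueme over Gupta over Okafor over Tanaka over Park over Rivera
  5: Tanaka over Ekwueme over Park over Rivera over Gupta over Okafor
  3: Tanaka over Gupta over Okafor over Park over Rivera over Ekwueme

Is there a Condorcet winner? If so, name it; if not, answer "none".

Tanaka

Pairwise majorities:
Park vs Ekwueme: Park preferred on 4+4+3 = 11 ballots; Park wins 11–10.
Park vs Rivera: 14 to 7, Park.
Park vs Okafor: 4+5 = 9 for Park, 12 for Okafor — Okafor by 12–9.
Park vs Tanaka: Park is ranked higher on 0 ballots, Tanaka on 21. Tanaka wins 21–0.
Park vs Gupta: Park is ranked higher on 4+5 = 9 ballots, Gupta on 12. Gupta wins 12–9.
Ekwueme vs Rivera: Ekwueme is ranked higher on 3+2+5 = 10 ballots, Rivera on 11. Rivera wins 11–10.
Ekwueme vs Okafor: 3+2+5 = 10 for Ekwueme, 11 for Okafor — Okafor by 11–10.
Ekwueme vs Tanaka: Ekwueme preferred on 2 ballots; Tanaka wins 19–2.
Ekwueme vs Gupta: Ekwueme is ranked higher on 2+5 = 7 ballots, Gupta on 14. Gupta wins 14–7.
Rivera vs Okafor: 9 to 12, Okafor.
Rivera vs Tanaka: Rivera preferred on 0 ballots; Tanaka wins 21–0.
Rivera vs Gupta: 4+5 = 9 for Rivera, 12 for Gupta — Gupta by 12–9.
Okafor vs Tanaka: Okafor preferred on 2 ballots; Tanaka wins 19–2.
Okafor vs Gupta: Okafor is ranked higher on 4 ballots, Gupta on 17. Gupta wins 17–4.
Tanaka vs Gupta: Tanaka is ranked higher on 4+5+3 = 12 ballots, Gupta on 9. Tanaka wins 12–9.
Only Tanaka has no losses; Tanaka is the Condorcet winner.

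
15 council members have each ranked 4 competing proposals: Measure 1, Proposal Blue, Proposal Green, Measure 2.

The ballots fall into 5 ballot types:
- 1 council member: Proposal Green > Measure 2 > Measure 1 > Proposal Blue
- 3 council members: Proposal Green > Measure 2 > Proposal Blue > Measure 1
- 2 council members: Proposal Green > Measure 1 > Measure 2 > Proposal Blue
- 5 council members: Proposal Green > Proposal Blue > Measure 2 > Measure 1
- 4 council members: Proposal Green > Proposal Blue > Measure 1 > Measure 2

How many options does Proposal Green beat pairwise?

Proposal Green against each rival (15 council members):
Proposal Green vs Measure 1: Proposal Green preferred on 1+3+2+5+4 = 15 ballots; Proposal Green wins 15–0.
Proposal Green vs Proposal Blue: Proposal Green, 15–0.
Proposal Green vs Measure 2: 1+3+2+5+4 = 15 for Proposal Green, 0 for Measure 2 — Proposal Green by 15–0.
Proposal Green beats Measure 1, Proposal Blue, Measure 2 — 3 pairwise wins.

3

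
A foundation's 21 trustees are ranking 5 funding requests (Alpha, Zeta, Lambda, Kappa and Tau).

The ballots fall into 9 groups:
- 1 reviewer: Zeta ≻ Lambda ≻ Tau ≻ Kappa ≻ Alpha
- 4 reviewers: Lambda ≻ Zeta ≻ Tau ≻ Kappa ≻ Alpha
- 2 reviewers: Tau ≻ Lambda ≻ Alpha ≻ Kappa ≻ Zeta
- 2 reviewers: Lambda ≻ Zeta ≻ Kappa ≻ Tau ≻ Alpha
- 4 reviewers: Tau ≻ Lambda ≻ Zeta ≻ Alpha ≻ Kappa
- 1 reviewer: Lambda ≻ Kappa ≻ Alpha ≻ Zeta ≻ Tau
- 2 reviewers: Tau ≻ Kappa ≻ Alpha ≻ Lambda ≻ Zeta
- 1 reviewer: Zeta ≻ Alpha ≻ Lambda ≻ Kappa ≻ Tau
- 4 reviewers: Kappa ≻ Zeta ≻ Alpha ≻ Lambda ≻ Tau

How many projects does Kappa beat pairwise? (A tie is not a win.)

1

Kappa against each rival (21 reviewers):
Kappa vs Alpha: Kappa wins 14–7.
Kappa–Zeta: Zeta 12–9.
Kappa vs Lambda: Lambda wins 15–6.
Kappa vs Tau: 8 to 13, Tau.
Kappa beats Alpha; loses to Zeta, Lambda, Tau — 1 pairwise win.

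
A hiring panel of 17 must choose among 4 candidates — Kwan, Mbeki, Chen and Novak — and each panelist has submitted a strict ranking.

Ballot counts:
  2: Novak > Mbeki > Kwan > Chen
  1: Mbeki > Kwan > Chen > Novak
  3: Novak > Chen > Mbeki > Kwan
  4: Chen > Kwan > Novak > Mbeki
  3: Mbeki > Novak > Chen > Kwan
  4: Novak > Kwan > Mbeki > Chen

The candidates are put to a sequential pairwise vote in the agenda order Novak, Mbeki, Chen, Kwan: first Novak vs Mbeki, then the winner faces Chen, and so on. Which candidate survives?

Novak

Round 1: Novak vs Mbeki — 13–4, Novak advances.
Round 2: Novak vs Chen — 12–5, Novak advances.
Round 3: Novak vs Kwan — 12–5, Novak advances.
Novak survives the agenda.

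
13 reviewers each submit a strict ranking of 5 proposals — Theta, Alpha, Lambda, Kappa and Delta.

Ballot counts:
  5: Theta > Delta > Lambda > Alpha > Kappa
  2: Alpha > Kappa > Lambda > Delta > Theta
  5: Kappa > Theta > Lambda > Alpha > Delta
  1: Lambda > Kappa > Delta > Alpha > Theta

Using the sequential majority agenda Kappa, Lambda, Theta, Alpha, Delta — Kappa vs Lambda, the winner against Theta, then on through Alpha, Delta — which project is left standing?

Round 1: Kappa vs Lambda — 7–6, Kappa advances.
Round 2: Kappa vs Theta — 8–5, Kappa advances.
Round 3: Kappa vs Alpha — 6–7, Alpha advances.
Round 4: Alpha vs Delta — 7–6, Alpha advances.
Alpha survives the agenda.

Alpha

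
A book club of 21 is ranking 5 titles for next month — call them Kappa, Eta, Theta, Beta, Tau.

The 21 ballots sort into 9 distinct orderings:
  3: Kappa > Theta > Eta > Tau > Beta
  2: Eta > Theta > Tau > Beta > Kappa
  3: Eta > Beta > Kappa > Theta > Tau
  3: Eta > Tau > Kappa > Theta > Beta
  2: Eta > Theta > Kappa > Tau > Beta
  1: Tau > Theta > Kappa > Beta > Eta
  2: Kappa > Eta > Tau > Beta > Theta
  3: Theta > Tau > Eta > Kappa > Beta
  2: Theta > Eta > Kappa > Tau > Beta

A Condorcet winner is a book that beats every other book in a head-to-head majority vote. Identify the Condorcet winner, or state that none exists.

Eta

Pairwise majorities:
Kappa vs Eta: Eta wins 15–6.
Kappa vs Theta: Kappa wins 11–10.
Kappa–Beta: Kappa 16–5.
Kappa vs Tau: Kappa wins 12–9.
Eta vs Theta: Eta, 12–9.
Eta vs Beta: Eta wins 20–1.
Eta vs Tau: Eta, 17–4.
Theta–Beta: Theta 16–5.
Theta vs Tau: Theta wins 15–6.
Beta vs Tau: Tau, 18–3.
Eta beats each of Kappa, Theta, Beta, Tau — Eta is the Condorcet winner.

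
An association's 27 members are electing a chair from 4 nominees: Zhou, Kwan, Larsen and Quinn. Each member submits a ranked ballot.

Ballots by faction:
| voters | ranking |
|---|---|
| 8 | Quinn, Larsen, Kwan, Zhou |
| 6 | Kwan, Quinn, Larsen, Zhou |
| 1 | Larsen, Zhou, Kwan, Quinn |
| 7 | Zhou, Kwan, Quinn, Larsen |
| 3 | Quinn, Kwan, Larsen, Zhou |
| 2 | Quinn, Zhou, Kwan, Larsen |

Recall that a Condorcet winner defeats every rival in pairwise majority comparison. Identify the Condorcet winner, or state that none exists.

Check each pair by majority over 27 ballots:
Zhou–Kwan: Kwan 17–10.
Zhou vs Larsen: Larsen, 18–9.
Zhou–Quinn: Quinn 19–8.
Kwan vs Larsen: Kwan wins 18–9.
Kwan vs Quinn: Kwan, 14–13.
Larsen–Quinn: Quinn 26–1.
Kwan beats each of Zhou, Larsen, Quinn — Kwan is the Condorcet winner.

Kwan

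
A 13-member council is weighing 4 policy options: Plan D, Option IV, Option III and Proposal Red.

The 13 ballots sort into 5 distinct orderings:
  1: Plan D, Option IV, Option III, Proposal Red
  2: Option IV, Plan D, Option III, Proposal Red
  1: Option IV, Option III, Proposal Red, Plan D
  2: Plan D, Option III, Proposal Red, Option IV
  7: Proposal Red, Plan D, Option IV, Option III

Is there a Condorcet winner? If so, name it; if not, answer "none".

Head-to-head results (13 council members):
Plan D–Option IV: Plan D 10–3.
Plan D vs Option III: 1+2+2+7 = 12 for Plan D, 1 for Option III — Plan D by 12–1.
Plan D–Proposal Red: Proposal Red 8–5.
Option IV–Option III: Option IV 11–2.
Option IV vs Proposal Red: Option IV preferred on 1+2+1 = 4 ballots; Proposal Red wins 9–4.
Option III vs Proposal Red: Option III preferred on 1+2+1+2 = 6 ballots; Proposal Red wins 7–6.
Proposal Red beats each of Plan D, Option IV, Option III — Proposal Red is the Condorcet winner.

Proposal Red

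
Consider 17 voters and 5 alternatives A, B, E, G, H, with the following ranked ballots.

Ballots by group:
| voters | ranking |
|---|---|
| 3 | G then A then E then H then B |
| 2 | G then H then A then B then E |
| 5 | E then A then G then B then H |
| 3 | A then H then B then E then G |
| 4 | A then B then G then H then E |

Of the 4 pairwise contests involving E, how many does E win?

E against each rival (17 voters):
E vs A: 5 to 12, A.
E vs B: B, 9–8.
E vs G: G, 9–8.
E–H: H 9–8.
E beats no one; loses to A, B, G, H — 0 pairwise wins.

0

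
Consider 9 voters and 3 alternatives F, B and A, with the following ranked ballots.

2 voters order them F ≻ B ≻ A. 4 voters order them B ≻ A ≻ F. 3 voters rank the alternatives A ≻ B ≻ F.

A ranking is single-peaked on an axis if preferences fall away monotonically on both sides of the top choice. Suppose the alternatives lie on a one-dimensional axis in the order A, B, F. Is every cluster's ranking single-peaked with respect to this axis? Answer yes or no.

yes

Axis positions: A=1, B=2, F=3.
Cluster 1 (peak F at position 3): ranking walks positions 3-2-1, expanding outward from the peak — single-peaked.
Cluster 2 (peak B at position 2): ranking walks positions 2-1-3, expanding outward from the peak — single-peaked.
Cluster 3 (peak A at position 1): ranking walks positions 1-2-3, expanding outward from the peak — single-peaked.
Every ranking is single-peaked on this axis.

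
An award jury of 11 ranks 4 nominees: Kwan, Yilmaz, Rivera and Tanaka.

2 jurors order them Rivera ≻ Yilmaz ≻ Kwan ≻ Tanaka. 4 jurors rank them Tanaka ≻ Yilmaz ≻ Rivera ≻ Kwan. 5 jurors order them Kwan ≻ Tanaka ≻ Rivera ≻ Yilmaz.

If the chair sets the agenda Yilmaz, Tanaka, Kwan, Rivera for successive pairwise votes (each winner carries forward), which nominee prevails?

Round 1: Yilmaz vs Tanaka — 2–9, Tanaka advances.
Round 2: Tanaka vs Kwan — 4–7, Kwan advances.
Round 3: Kwan vs Rivera — 5–6, Rivera advances.
Rivera survives the agenda.

Rivera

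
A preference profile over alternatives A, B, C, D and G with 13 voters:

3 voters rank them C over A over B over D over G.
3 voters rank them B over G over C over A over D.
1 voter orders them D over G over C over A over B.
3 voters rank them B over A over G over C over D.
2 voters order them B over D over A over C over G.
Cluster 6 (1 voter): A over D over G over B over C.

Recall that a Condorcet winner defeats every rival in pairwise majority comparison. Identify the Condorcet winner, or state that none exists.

Check each pair by majority over 13 ballots:
A vs B: B, 8–5.
A vs C: C, 7–6.
A vs D: A wins 10–3.
A–G: A 9–4.
B–C: B 9–4.
B vs D: B, 11–2.
B vs G: B, 11–2.
C–D: C 9–4.
C vs G: G wins 8–5.
D vs G: D wins 7–6.
Only B has no losses; B is the Condorcet winner.

B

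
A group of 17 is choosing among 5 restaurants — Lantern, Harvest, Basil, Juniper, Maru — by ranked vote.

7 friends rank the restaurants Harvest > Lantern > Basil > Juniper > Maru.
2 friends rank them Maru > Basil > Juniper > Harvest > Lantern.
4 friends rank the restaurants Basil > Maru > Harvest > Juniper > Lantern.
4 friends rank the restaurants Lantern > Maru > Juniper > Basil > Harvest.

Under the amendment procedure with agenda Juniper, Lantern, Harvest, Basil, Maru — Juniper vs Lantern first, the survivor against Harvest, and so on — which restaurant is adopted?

Round 1: Juniper vs Lantern — 6–11, Lantern advances.
Round 2: Lantern vs Harvest — 4–13, Harvest advances.
Round 3: Harvest vs Basil — 7–10, Basil advances.
Round 4: Basil vs Maru — 11–6, Basil advances.
Basil survives the agenda.

Basil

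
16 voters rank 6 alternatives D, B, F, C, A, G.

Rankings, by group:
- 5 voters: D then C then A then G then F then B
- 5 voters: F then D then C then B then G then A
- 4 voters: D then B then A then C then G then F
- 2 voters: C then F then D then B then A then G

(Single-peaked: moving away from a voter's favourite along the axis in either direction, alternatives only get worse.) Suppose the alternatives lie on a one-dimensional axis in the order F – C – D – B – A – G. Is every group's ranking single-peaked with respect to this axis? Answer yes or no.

no

Axis positions: F=1, C=2, D=3, B=4, A=5, G=6.
Group 1: ranking walks positions 3-2-5-6-1-4; A is ranked above B even though B lies between A and the peak D on the axis — preferences dip and rise again. Not single-peaked.
Group 2: ranking walks positions 1-3-2-4-6-5; D is ranked above C even though C lies between D and the peak F on the axis — preferences dip and rise again. Not single-peaked.
Group 3 (peak D at position 3): ranking walks positions 3-4-5-2-6-1, expanding outward from the peak — single-peaked.
Group 4 (peak C at position 2): ranking walks positions 2-1-3-4-5-6, expanding outward from the peak — single-peaked.
Group 1 violates single-peakedness, so the profile is not single-peaked on this axis.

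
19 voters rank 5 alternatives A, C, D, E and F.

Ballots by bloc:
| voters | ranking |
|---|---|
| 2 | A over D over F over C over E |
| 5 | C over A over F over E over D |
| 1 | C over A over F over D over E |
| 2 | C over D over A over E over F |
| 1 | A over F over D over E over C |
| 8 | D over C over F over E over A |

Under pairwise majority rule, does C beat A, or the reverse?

C

Ballots ranking C above A: 5 + 1 + 2 + 8 = 16.
Ballots ranking A above C: 19 − 16 = 3.
C wins the head-to-head 16–3.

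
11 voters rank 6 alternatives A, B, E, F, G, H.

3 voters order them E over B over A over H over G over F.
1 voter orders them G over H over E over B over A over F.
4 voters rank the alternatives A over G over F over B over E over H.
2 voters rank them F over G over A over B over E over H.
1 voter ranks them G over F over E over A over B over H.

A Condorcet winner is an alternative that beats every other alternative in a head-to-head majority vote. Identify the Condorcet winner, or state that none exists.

A

Head-to-head results (11 voters):
A vs B: A, 7–4.
A vs E: 4+2 = 6 for A, 5 for E — A by 6–5.
A vs F: 3+1+4 = 8 for A, 3 for F — A by 8–3.
A–G: A 7–4.
A vs H: A wins 10–1.
B–E: B 6–5.
B–F: F 7–4.
B vs G: 3 to 8, G.
B vs H: B is ranked higher on 3+4+2+1 = 10 ballots, H on 1. B wins 10–1.
E–F: F 7–4.
E vs G: E preferred on 3 ballots; G wins 8–3.
E vs H: E wins 10–1.
F vs G: 2 for F, 9 for G — G by 9–2.
F vs H: 4+2+1 = 7 for F, 4 for H — F by 7–4.
G vs H: G, 8–3.
A wins every pairwise contest, so A is the Condorcet winner.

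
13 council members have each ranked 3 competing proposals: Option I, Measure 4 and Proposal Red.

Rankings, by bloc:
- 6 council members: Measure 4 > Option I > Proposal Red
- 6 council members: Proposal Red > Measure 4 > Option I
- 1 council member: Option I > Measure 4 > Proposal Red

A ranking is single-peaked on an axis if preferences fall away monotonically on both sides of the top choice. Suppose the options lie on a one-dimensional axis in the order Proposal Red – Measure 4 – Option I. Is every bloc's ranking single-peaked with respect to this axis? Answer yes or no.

yes

Axis positions: Proposal Red=1, Measure 4=2, Option I=3.
Bloc 1 (peak Measure 4 at position 2): ranking walks positions 2-3-1, expanding outward from the peak — single-peaked.
Bloc 2 (peak Proposal Red at position 1): ranking walks positions 1-2-3, expanding outward from the peak — single-peaked.
Bloc 3 (peak Option I at position 3): ranking walks positions 3-2-1, expanding outward from the peak — single-peaked.
Every ranking is single-peaked on this axis.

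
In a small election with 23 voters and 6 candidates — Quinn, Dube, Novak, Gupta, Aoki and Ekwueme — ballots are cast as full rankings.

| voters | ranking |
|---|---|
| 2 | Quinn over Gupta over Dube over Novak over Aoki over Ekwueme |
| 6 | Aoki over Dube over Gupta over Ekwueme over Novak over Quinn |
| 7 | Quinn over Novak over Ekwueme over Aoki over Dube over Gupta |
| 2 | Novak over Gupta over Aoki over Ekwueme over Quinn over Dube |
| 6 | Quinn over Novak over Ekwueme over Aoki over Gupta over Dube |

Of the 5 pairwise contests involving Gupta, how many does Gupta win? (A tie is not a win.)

Gupta against each rival (23 voters):
Gupta vs Quinn: 6+2 = 8 for Gupta, 15 for Quinn — Quinn by 15–8.
Gupta vs Dube: Gupta is ranked higher on 2+2+6 = 10 ballots, Dube on 13. Dube wins 13–10.
Gupta vs Novak: 8 to 15, Novak.
Gupta vs Aoki: Aoki, 19–4.
Gupta–Ekwueme: Ekwueme 13–10.
Gupta beats no one; loses to Quinn, Dube, Novak, Aoki, Ekwueme — 0 pairwise wins.

0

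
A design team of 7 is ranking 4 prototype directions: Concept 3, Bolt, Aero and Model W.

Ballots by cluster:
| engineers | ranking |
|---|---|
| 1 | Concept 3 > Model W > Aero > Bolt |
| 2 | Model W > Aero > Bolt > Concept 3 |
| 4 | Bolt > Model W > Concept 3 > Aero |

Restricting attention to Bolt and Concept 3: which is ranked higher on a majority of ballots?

Bolt

Ballots ranking Bolt above Concept 3: 2 + 4 = 6.
Ballots ranking Concept 3 above Bolt: 7 − 6 = 1.
Bolt wins the head-to-head 6–1.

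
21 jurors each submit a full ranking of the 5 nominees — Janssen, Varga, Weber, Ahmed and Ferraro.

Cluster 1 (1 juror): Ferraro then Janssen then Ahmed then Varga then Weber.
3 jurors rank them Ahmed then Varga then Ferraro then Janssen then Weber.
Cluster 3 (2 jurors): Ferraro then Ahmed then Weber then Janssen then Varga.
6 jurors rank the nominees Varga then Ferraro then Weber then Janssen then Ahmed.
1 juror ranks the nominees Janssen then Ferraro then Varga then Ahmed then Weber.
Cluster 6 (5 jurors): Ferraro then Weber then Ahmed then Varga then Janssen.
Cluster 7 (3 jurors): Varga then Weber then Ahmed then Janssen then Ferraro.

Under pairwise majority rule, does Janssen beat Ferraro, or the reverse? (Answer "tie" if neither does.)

Ferraro

Ballots ranking Janssen above Ferraro: 1 + 3 = 4.
Ballots ranking Ferraro above Janssen: 21 − 4 = 17.
Ferraro wins the head-to-head 17–4.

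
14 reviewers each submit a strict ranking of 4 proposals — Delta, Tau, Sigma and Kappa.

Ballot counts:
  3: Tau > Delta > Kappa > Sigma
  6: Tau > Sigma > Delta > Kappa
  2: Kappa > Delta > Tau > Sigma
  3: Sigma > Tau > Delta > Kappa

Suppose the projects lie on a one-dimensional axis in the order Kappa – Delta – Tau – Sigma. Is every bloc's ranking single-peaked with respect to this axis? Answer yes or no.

yes

Axis positions: Kappa=1, Delta=2, Tau=3, Sigma=4.
Bloc 1 (peak Tau at position 3): ranking walks positions 3-2-1-4, expanding outward from the peak — single-peaked.
Bloc 2 (peak Tau at position 3): ranking walks positions 3-4-2-1, expanding outward from the peak — single-peaked.
Bloc 3 (peak Kappa at position 1): ranking walks positions 1-2-3-4, expanding outward from the peak — single-peaked.
Bloc 4 (peak Sigma at position 4): ranking walks positions 4-3-2-1, expanding outward from the peak — single-peaked.
Every ranking is single-peaked on this axis.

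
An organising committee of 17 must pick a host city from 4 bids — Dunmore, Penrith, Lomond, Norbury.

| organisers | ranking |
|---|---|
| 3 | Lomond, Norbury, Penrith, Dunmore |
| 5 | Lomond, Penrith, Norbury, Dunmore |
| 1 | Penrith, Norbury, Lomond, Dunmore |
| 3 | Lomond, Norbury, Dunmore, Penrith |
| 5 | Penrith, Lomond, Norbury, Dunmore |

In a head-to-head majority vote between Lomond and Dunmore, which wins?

Lomond

Ballots ranking Lomond above Dunmore: 3 + 5 + 1 + 3 + 5 = 17.
Ballots ranking Dunmore above Lomond: 17 − 17 = 0.
Lomond wins the head-to-head 17–0.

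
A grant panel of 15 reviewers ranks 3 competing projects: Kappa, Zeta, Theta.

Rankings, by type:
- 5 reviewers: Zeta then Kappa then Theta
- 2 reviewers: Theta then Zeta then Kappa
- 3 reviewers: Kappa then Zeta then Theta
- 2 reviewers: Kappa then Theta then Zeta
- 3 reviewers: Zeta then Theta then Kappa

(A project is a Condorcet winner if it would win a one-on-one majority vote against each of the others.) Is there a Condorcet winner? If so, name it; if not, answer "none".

Head-to-head results (15 reviewers):
Kappa–Zeta: Zeta 10–5.
Kappa vs Theta: Kappa wins 10–5.
Zeta vs Theta: Zeta, 11–4.
Zeta defeats every rival head-to-head and is the Condorcet winner.

Zeta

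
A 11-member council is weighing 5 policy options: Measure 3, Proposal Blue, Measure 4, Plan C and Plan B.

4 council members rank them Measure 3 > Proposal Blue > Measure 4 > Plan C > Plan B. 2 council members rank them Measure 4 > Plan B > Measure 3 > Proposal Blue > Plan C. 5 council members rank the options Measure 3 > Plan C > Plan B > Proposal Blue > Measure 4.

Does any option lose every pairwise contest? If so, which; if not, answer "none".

Head-to-head results (11 council members):
Measure 3 vs Proposal Blue: Measure 3 is ranked higher on 4+2+5 = 11 ballots, Proposal Blue on 0. Measure 3 wins 11–0.
Measure 3–Measure 4: Measure 3 9–2.
Measure 3–Plan C: Measure 3 11–0.
Measure 3 vs Plan B: Measure 3 wins 9–2.
Proposal Blue vs Measure 4: Proposal Blue, 9–2.
Proposal Blue vs Plan C: Proposal Blue, 6–5.
Proposal Blue vs Plan B: Plan B wins 7–4.
Measure 4 vs Plan C: 6 to 5, Measure 4.
Measure 4 vs Plan B: Measure 4 wins 6–5.
Plan C–Plan B: Plan C 9–2.
Each option has at least one pairwise win (Measure 3 beats Proposal Blue; Proposal Blue beats Measure 4; Measure 4 beats Plan C; Plan C beats Plan B; Plan B beats Proposal Blue) — no Condorcet loser.

none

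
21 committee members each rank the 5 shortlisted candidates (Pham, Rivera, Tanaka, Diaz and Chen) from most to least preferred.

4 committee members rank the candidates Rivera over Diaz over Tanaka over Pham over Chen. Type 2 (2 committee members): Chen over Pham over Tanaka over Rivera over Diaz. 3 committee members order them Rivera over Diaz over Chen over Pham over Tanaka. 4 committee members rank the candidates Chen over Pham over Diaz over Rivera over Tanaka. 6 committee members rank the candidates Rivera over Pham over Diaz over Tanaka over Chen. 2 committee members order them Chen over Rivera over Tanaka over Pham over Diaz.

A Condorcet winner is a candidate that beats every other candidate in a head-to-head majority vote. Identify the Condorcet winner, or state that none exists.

Rivera

Head-to-head results (21 committee members):
Pham vs Rivera: 6 to 15, Rivera.
Pham vs Tanaka: Pham is ranked higher on 2+3+4+6 = 15 ballots, Tanaka on 6. Pham wins 15–6.
Pham vs Diaz: 2+4+6+2 = 14 for Pham, 7 for Diaz — Pham by 14–7.
Pham vs Chen: 4+6 = 10 for Pham, 11 for Chen — Chen by 11–10.
Rivera vs Tanaka: Rivera is ranked higher on 4+3+4+6+2 = 19 ballots, Tanaka on 2. Rivera wins 19–2.
Rivera vs Diaz: Rivera preferred on 4+2+3+6+2 = 17 ballots; Rivera wins 17–4.
Rivera vs Chen: 4+3+6 = 13 for Rivera, 8 for Chen — Rivera by 13–8.
Tanaka vs Diaz: 4 to 17, Diaz.
Tanaka vs Chen: 10 to 11, Chen.
Diaz vs Chen: Diaz preferred on 4+3+6 = 13 ballots; Diaz wins 13–8.
Rivera beats each of Pham, Tanaka, Diaz, Chen — Rivera is the Condorcet winner.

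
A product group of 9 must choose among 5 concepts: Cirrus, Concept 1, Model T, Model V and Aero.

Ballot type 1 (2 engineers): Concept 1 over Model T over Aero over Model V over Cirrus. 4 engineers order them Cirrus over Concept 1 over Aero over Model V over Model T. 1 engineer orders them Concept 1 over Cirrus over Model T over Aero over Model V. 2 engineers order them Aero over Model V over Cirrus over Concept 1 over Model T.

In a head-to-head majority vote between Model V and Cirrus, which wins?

Cirrus

Ballots ranking Model V above Cirrus: 2 + 2 = 4.
Ballots ranking Cirrus above Model V: 9 − 4 = 5.
Cirrus wins the head-to-head 5–4.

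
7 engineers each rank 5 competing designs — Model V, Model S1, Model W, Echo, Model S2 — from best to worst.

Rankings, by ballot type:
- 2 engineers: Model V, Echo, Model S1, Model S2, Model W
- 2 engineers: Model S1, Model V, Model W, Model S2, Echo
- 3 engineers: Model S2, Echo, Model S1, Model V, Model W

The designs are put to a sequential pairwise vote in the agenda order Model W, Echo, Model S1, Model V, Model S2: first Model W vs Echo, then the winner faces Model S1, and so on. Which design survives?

Model V

Round 1: Model W vs Echo — 2–5, Echo advances.
Round 2: Echo vs Model S1 — 5–2, Echo advances.
Round 3: Echo vs Model V — 3–4, Model V advances.
Round 4: Model V vs Model S2 — 4–3, Model V advances.
The agenda winner is Model V.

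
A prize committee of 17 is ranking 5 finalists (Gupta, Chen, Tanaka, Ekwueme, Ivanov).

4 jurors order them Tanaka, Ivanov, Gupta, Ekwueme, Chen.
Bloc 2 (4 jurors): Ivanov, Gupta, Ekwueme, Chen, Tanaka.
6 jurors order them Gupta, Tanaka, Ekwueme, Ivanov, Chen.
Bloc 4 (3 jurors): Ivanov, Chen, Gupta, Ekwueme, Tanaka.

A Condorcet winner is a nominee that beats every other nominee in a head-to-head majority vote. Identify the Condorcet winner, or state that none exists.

Pairwise majorities:
Gupta vs Chen: 14 to 3, Gupta.
Gupta vs Tanaka: 13 to 4, Gupta.
Gupta vs Ekwueme: Gupta is ranked higher on 4+4+6+3 = 17 ballots, Ekwueme on 0. Gupta wins 17–0.
Gupta vs Ivanov: Gupta preferred on 6 ballots; Ivanov wins 11–6.
Chen vs Tanaka: 7 to 10, Tanaka.
Chen vs Ekwueme: Chen is ranked higher on 3 ballots, Ekwueme on 14. Ekwueme wins 14–3.
Chen vs Ivanov: 0 to 17, Ivanov.
Tanaka vs Ekwueme: Tanaka preferred on 4+6 = 10 ballots; Tanaka wins 10–7.
Tanaka vs Ivanov: 10 to 7, Tanaka.
Ekwueme vs Ivanov: 6 to 11, Ivanov.
Each nominee drops at least one matchup (Gupta loses to Ivanov; Chen loses to Gupta; Tanaka loses to Gupta; Ekwueme loses to Gupta; Ivanov loses to Tanaka); the cycle Gupta > Tanaka > Ivanov > Gupta rules out a Condorcet winner.

none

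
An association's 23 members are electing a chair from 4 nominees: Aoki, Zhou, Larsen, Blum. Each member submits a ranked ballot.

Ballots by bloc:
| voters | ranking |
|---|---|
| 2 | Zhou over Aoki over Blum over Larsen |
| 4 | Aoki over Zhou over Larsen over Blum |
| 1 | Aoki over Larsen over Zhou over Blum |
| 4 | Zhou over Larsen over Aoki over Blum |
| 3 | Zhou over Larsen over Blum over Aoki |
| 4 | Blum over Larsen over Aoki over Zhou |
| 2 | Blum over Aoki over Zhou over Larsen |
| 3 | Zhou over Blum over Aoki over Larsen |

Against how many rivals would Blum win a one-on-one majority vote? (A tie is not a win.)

Blum against each rival (23 voters):
Blum vs Aoki: Blum is ranked higher on 3+4+2+3 = 12 ballots, Aoki on 11. Blum wins 12–11.
Blum vs Zhou: 4+2 = 6 for Blum, 17 for Zhou — Zhou by 17–6.
Blum vs Larsen: 2+4+2+3 = 11 for Blum, 12 for Larsen — Larsen by 12–11.
Blum beats Aoki; loses to Zhou, Larsen — 1 pairwise win.

1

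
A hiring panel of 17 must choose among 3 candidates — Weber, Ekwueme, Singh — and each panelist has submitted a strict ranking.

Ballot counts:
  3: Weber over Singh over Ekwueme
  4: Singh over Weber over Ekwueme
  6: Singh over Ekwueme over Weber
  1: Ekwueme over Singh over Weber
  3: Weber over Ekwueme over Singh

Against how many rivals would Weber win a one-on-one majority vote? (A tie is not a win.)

Weber against each rival (17 committee members):
Weber vs Ekwueme: 10 to 7, Weber.
Weber–Singh: Singh 11–6.
Weber beats Ekwueme; loses to Singh — 1 pairwise win.

1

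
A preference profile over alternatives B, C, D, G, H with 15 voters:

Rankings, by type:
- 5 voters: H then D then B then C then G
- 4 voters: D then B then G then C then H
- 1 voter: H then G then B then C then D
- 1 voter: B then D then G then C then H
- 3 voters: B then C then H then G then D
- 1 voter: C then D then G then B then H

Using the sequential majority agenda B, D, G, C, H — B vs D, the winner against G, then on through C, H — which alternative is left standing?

Round 1: B vs D — 5–10, D advances.
Round 2: D vs G — 11–4, D advances.
Round 3: D vs C — 10–5, D advances.
Round 4: D vs H — 6–9, H advances.
The agenda winner is H.

H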